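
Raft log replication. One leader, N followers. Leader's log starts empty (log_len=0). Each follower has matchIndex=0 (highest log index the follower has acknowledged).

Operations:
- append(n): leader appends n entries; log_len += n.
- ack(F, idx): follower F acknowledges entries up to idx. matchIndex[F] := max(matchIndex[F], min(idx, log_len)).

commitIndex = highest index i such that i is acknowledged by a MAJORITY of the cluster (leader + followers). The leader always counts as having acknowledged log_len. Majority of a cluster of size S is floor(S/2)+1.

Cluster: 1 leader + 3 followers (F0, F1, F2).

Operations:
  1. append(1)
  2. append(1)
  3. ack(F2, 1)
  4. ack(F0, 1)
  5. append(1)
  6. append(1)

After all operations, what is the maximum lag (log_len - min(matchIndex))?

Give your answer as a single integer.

Answer: 4

Derivation:
Op 1: append 1 -> log_len=1
Op 2: append 1 -> log_len=2
Op 3: F2 acks idx 1 -> match: F0=0 F1=0 F2=1; commitIndex=0
Op 4: F0 acks idx 1 -> match: F0=1 F1=0 F2=1; commitIndex=1
Op 5: append 1 -> log_len=3
Op 6: append 1 -> log_len=4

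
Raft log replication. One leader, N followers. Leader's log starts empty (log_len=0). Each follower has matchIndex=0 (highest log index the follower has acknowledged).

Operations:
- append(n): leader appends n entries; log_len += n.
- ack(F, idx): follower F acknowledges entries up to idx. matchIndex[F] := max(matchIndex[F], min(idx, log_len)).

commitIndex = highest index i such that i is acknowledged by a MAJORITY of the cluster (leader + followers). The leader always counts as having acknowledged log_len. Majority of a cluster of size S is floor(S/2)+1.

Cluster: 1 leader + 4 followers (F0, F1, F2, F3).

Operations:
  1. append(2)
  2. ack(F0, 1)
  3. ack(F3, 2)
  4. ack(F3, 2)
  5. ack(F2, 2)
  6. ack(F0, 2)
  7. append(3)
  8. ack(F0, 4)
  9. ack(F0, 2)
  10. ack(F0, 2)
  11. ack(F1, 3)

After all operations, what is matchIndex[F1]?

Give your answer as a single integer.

Answer: 3

Derivation:
Op 1: append 2 -> log_len=2
Op 2: F0 acks idx 1 -> match: F0=1 F1=0 F2=0 F3=0; commitIndex=0
Op 3: F3 acks idx 2 -> match: F0=1 F1=0 F2=0 F3=2; commitIndex=1
Op 4: F3 acks idx 2 -> match: F0=1 F1=0 F2=0 F3=2; commitIndex=1
Op 5: F2 acks idx 2 -> match: F0=1 F1=0 F2=2 F3=2; commitIndex=2
Op 6: F0 acks idx 2 -> match: F0=2 F1=0 F2=2 F3=2; commitIndex=2
Op 7: append 3 -> log_len=5
Op 8: F0 acks idx 4 -> match: F0=4 F1=0 F2=2 F3=2; commitIndex=2
Op 9: F0 acks idx 2 -> match: F0=4 F1=0 F2=2 F3=2; commitIndex=2
Op 10: F0 acks idx 2 -> match: F0=4 F1=0 F2=2 F3=2; commitIndex=2
Op 11: F1 acks idx 3 -> match: F0=4 F1=3 F2=2 F3=2; commitIndex=3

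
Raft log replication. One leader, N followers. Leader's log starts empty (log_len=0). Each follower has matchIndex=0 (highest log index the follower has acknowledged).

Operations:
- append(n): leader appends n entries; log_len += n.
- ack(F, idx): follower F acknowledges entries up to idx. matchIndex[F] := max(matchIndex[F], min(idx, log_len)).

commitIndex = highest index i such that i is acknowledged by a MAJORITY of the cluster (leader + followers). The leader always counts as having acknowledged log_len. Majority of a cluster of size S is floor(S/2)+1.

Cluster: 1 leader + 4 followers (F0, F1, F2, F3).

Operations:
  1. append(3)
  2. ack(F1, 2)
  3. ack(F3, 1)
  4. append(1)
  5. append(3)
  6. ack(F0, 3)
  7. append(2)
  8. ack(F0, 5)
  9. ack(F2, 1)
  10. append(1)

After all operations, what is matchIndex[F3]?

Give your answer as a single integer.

Answer: 1

Derivation:
Op 1: append 3 -> log_len=3
Op 2: F1 acks idx 2 -> match: F0=0 F1=2 F2=0 F3=0; commitIndex=0
Op 3: F3 acks idx 1 -> match: F0=0 F1=2 F2=0 F3=1; commitIndex=1
Op 4: append 1 -> log_len=4
Op 5: append 3 -> log_len=7
Op 6: F0 acks idx 3 -> match: F0=3 F1=2 F2=0 F3=1; commitIndex=2
Op 7: append 2 -> log_len=9
Op 8: F0 acks idx 5 -> match: F0=5 F1=2 F2=0 F3=1; commitIndex=2
Op 9: F2 acks idx 1 -> match: F0=5 F1=2 F2=1 F3=1; commitIndex=2
Op 10: append 1 -> log_len=10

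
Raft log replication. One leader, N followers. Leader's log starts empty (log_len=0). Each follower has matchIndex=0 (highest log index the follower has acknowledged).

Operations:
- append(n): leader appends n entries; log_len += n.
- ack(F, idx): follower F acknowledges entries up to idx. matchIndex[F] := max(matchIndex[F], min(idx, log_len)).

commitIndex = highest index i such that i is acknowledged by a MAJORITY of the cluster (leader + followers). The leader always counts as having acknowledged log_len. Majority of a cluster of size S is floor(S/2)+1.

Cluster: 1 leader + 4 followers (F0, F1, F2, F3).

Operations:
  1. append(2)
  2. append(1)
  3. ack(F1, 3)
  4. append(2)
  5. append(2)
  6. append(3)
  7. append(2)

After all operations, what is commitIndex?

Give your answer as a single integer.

Op 1: append 2 -> log_len=2
Op 2: append 1 -> log_len=3
Op 3: F1 acks idx 3 -> match: F0=0 F1=3 F2=0 F3=0; commitIndex=0
Op 4: append 2 -> log_len=5
Op 5: append 2 -> log_len=7
Op 6: append 3 -> log_len=10
Op 7: append 2 -> log_len=12

Answer: 0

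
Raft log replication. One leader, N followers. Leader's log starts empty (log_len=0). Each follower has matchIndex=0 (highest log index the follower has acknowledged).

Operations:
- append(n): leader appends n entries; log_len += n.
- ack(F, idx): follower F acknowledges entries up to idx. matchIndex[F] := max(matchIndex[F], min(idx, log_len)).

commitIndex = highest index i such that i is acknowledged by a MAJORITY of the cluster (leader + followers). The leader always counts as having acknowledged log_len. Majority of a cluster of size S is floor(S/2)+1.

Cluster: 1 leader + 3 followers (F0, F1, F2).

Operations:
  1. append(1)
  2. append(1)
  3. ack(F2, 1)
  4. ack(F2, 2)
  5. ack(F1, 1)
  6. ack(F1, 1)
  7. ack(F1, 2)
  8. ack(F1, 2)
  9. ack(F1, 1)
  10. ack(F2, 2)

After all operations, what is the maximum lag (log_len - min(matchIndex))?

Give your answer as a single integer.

Op 1: append 1 -> log_len=1
Op 2: append 1 -> log_len=2
Op 3: F2 acks idx 1 -> match: F0=0 F1=0 F2=1; commitIndex=0
Op 4: F2 acks idx 2 -> match: F0=0 F1=0 F2=2; commitIndex=0
Op 5: F1 acks idx 1 -> match: F0=0 F1=1 F2=2; commitIndex=1
Op 6: F1 acks idx 1 -> match: F0=0 F1=1 F2=2; commitIndex=1
Op 7: F1 acks idx 2 -> match: F0=0 F1=2 F2=2; commitIndex=2
Op 8: F1 acks idx 2 -> match: F0=0 F1=2 F2=2; commitIndex=2
Op 9: F1 acks idx 1 -> match: F0=0 F1=2 F2=2; commitIndex=2
Op 10: F2 acks idx 2 -> match: F0=0 F1=2 F2=2; commitIndex=2

Answer: 2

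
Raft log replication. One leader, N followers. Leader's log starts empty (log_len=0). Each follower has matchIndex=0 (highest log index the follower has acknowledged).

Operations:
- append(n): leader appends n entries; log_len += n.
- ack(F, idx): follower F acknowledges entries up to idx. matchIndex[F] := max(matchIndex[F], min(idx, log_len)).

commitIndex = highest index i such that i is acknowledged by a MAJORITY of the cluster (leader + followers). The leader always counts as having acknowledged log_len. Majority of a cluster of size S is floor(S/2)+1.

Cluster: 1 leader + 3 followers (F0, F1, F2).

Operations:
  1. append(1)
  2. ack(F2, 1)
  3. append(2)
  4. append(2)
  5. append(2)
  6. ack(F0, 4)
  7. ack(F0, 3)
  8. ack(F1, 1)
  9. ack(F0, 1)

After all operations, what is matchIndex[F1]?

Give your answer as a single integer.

Answer: 1

Derivation:
Op 1: append 1 -> log_len=1
Op 2: F2 acks idx 1 -> match: F0=0 F1=0 F2=1; commitIndex=0
Op 3: append 2 -> log_len=3
Op 4: append 2 -> log_len=5
Op 5: append 2 -> log_len=7
Op 6: F0 acks idx 4 -> match: F0=4 F1=0 F2=1; commitIndex=1
Op 7: F0 acks idx 3 -> match: F0=4 F1=0 F2=1; commitIndex=1
Op 8: F1 acks idx 1 -> match: F0=4 F1=1 F2=1; commitIndex=1
Op 9: F0 acks idx 1 -> match: F0=4 F1=1 F2=1; commitIndex=1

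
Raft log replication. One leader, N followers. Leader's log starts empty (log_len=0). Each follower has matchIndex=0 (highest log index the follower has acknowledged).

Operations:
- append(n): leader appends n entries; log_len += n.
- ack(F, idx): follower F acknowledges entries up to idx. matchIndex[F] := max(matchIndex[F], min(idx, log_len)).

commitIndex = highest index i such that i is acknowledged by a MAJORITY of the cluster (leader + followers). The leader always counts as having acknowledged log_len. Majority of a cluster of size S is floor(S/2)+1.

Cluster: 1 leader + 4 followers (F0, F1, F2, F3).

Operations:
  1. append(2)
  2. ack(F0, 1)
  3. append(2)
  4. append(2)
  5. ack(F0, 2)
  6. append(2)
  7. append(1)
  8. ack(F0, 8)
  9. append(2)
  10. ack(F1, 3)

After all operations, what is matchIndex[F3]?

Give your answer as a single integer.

Op 1: append 2 -> log_len=2
Op 2: F0 acks idx 1 -> match: F0=1 F1=0 F2=0 F3=0; commitIndex=0
Op 3: append 2 -> log_len=4
Op 4: append 2 -> log_len=6
Op 5: F0 acks idx 2 -> match: F0=2 F1=0 F2=0 F3=0; commitIndex=0
Op 6: append 2 -> log_len=8
Op 7: append 1 -> log_len=9
Op 8: F0 acks idx 8 -> match: F0=8 F1=0 F2=0 F3=0; commitIndex=0
Op 9: append 2 -> log_len=11
Op 10: F1 acks idx 3 -> match: F0=8 F1=3 F2=0 F3=0; commitIndex=3

Answer: 0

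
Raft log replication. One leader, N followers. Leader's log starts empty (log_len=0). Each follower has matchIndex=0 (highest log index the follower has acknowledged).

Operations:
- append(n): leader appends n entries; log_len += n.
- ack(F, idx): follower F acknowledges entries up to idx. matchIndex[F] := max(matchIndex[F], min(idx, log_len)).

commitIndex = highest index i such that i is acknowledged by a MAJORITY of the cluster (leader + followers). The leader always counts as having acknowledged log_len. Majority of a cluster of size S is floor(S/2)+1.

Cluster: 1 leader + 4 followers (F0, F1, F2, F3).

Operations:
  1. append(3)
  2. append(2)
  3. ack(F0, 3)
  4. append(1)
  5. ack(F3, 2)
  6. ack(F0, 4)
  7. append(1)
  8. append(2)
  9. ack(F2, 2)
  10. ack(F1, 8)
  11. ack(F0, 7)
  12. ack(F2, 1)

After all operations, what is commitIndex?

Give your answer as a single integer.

Op 1: append 3 -> log_len=3
Op 2: append 2 -> log_len=5
Op 3: F0 acks idx 3 -> match: F0=3 F1=0 F2=0 F3=0; commitIndex=0
Op 4: append 1 -> log_len=6
Op 5: F3 acks idx 2 -> match: F0=3 F1=0 F2=0 F3=2; commitIndex=2
Op 6: F0 acks idx 4 -> match: F0=4 F1=0 F2=0 F3=2; commitIndex=2
Op 7: append 1 -> log_len=7
Op 8: append 2 -> log_len=9
Op 9: F2 acks idx 2 -> match: F0=4 F1=0 F2=2 F3=2; commitIndex=2
Op 10: F1 acks idx 8 -> match: F0=4 F1=8 F2=2 F3=2; commitIndex=4
Op 11: F0 acks idx 7 -> match: F0=7 F1=8 F2=2 F3=2; commitIndex=7
Op 12: F2 acks idx 1 -> match: F0=7 F1=8 F2=2 F3=2; commitIndex=7

Answer: 7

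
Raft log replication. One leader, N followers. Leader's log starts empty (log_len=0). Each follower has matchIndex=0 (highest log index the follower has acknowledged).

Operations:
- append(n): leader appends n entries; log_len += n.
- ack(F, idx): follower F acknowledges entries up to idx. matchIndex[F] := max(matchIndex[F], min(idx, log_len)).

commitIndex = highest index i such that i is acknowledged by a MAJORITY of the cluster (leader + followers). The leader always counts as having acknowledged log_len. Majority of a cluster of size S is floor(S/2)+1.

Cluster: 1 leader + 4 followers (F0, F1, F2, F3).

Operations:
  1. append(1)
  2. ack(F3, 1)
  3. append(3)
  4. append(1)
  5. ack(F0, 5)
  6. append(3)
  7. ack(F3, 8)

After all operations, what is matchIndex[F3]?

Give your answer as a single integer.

Answer: 8

Derivation:
Op 1: append 1 -> log_len=1
Op 2: F3 acks idx 1 -> match: F0=0 F1=0 F2=0 F3=1; commitIndex=0
Op 3: append 3 -> log_len=4
Op 4: append 1 -> log_len=5
Op 5: F0 acks idx 5 -> match: F0=5 F1=0 F2=0 F3=1; commitIndex=1
Op 6: append 3 -> log_len=8
Op 7: F3 acks idx 8 -> match: F0=5 F1=0 F2=0 F3=8; commitIndex=5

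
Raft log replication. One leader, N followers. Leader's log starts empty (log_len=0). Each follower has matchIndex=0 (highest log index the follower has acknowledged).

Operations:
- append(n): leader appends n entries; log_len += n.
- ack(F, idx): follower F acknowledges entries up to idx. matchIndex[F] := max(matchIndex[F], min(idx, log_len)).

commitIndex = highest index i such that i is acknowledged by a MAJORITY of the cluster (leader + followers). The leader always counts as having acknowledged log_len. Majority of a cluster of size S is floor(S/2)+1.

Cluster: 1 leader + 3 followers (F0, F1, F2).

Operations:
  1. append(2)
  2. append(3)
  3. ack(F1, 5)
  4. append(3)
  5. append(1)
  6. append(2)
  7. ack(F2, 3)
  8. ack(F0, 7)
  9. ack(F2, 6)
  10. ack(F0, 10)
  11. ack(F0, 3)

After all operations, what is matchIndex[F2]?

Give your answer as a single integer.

Op 1: append 2 -> log_len=2
Op 2: append 3 -> log_len=5
Op 3: F1 acks idx 5 -> match: F0=0 F1=5 F2=0; commitIndex=0
Op 4: append 3 -> log_len=8
Op 5: append 1 -> log_len=9
Op 6: append 2 -> log_len=11
Op 7: F2 acks idx 3 -> match: F0=0 F1=5 F2=3; commitIndex=3
Op 8: F0 acks idx 7 -> match: F0=7 F1=5 F2=3; commitIndex=5
Op 9: F2 acks idx 6 -> match: F0=7 F1=5 F2=6; commitIndex=6
Op 10: F0 acks idx 10 -> match: F0=10 F1=5 F2=6; commitIndex=6
Op 11: F0 acks idx 3 -> match: F0=10 F1=5 F2=6; commitIndex=6

Answer: 6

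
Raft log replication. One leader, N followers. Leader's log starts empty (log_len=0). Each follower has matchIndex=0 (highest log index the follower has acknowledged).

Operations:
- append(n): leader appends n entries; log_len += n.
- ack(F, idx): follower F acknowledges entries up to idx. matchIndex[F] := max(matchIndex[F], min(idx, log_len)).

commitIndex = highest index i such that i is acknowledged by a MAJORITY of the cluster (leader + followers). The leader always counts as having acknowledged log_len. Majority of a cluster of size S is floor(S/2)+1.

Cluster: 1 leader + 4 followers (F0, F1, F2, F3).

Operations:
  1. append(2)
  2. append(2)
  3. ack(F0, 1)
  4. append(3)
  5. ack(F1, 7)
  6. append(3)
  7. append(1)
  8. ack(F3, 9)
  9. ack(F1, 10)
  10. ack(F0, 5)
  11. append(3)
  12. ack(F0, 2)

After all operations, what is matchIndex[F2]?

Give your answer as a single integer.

Op 1: append 2 -> log_len=2
Op 2: append 2 -> log_len=4
Op 3: F0 acks idx 1 -> match: F0=1 F1=0 F2=0 F3=0; commitIndex=0
Op 4: append 3 -> log_len=7
Op 5: F1 acks idx 7 -> match: F0=1 F1=7 F2=0 F3=0; commitIndex=1
Op 6: append 3 -> log_len=10
Op 7: append 1 -> log_len=11
Op 8: F3 acks idx 9 -> match: F0=1 F1=7 F2=0 F3=9; commitIndex=7
Op 9: F1 acks idx 10 -> match: F0=1 F1=10 F2=0 F3=9; commitIndex=9
Op 10: F0 acks idx 5 -> match: F0=5 F1=10 F2=0 F3=9; commitIndex=9
Op 11: append 3 -> log_len=14
Op 12: F0 acks idx 2 -> match: F0=5 F1=10 F2=0 F3=9; commitIndex=9

Answer: 0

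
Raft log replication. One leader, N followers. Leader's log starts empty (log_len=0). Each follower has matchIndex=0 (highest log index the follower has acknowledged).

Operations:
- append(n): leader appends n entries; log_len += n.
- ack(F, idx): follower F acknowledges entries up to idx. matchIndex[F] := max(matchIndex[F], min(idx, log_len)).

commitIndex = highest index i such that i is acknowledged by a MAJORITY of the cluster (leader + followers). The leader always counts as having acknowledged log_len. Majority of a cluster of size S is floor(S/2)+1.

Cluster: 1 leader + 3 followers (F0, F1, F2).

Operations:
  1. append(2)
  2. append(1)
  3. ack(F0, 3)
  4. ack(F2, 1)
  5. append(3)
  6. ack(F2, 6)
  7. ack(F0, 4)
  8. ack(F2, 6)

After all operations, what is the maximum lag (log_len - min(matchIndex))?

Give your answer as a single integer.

Answer: 6

Derivation:
Op 1: append 2 -> log_len=2
Op 2: append 1 -> log_len=3
Op 3: F0 acks idx 3 -> match: F0=3 F1=0 F2=0; commitIndex=0
Op 4: F2 acks idx 1 -> match: F0=3 F1=0 F2=1; commitIndex=1
Op 5: append 3 -> log_len=6
Op 6: F2 acks idx 6 -> match: F0=3 F1=0 F2=6; commitIndex=3
Op 7: F0 acks idx 4 -> match: F0=4 F1=0 F2=6; commitIndex=4
Op 8: F2 acks idx 6 -> match: F0=4 F1=0 F2=6; commitIndex=4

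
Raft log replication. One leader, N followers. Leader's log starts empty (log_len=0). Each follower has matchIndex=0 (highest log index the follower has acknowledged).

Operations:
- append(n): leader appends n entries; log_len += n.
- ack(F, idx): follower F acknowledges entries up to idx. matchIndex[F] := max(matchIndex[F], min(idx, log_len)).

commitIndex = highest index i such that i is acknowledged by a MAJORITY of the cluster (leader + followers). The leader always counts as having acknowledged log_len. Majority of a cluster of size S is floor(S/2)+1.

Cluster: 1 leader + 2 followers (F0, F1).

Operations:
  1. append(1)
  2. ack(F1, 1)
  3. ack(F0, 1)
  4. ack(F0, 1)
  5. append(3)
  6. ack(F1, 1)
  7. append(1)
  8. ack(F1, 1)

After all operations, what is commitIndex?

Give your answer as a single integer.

Answer: 1

Derivation:
Op 1: append 1 -> log_len=1
Op 2: F1 acks idx 1 -> match: F0=0 F1=1; commitIndex=1
Op 3: F0 acks idx 1 -> match: F0=1 F1=1; commitIndex=1
Op 4: F0 acks idx 1 -> match: F0=1 F1=1; commitIndex=1
Op 5: append 3 -> log_len=4
Op 6: F1 acks idx 1 -> match: F0=1 F1=1; commitIndex=1
Op 7: append 1 -> log_len=5
Op 8: F1 acks idx 1 -> match: F0=1 F1=1; commitIndex=1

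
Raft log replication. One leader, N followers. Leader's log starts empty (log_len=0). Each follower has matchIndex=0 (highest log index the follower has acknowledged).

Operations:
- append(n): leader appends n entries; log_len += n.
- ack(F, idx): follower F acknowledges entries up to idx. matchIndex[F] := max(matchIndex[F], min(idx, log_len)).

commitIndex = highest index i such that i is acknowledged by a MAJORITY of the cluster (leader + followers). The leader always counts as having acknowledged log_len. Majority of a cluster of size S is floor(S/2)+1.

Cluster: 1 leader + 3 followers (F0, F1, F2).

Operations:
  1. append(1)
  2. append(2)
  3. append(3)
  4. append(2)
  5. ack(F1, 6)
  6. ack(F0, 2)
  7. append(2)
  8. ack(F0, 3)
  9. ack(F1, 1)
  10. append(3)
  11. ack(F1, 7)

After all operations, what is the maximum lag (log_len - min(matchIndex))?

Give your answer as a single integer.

Op 1: append 1 -> log_len=1
Op 2: append 2 -> log_len=3
Op 3: append 3 -> log_len=6
Op 4: append 2 -> log_len=8
Op 5: F1 acks idx 6 -> match: F0=0 F1=6 F2=0; commitIndex=0
Op 6: F0 acks idx 2 -> match: F0=2 F1=6 F2=0; commitIndex=2
Op 7: append 2 -> log_len=10
Op 8: F0 acks idx 3 -> match: F0=3 F1=6 F2=0; commitIndex=3
Op 9: F1 acks idx 1 -> match: F0=3 F1=6 F2=0; commitIndex=3
Op 10: append 3 -> log_len=13
Op 11: F1 acks idx 7 -> match: F0=3 F1=7 F2=0; commitIndex=3

Answer: 13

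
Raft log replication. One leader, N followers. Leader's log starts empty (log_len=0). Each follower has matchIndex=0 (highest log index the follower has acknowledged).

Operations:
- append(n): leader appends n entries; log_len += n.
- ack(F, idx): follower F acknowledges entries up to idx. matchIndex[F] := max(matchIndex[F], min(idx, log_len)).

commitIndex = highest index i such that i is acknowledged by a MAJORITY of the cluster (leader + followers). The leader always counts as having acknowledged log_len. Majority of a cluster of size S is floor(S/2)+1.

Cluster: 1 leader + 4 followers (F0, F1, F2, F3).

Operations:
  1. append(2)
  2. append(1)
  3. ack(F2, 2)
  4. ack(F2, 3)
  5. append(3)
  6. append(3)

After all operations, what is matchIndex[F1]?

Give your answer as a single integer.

Answer: 0

Derivation:
Op 1: append 2 -> log_len=2
Op 2: append 1 -> log_len=3
Op 3: F2 acks idx 2 -> match: F0=0 F1=0 F2=2 F3=0; commitIndex=0
Op 4: F2 acks idx 3 -> match: F0=0 F1=0 F2=3 F3=0; commitIndex=0
Op 5: append 3 -> log_len=6
Op 6: append 3 -> log_len=9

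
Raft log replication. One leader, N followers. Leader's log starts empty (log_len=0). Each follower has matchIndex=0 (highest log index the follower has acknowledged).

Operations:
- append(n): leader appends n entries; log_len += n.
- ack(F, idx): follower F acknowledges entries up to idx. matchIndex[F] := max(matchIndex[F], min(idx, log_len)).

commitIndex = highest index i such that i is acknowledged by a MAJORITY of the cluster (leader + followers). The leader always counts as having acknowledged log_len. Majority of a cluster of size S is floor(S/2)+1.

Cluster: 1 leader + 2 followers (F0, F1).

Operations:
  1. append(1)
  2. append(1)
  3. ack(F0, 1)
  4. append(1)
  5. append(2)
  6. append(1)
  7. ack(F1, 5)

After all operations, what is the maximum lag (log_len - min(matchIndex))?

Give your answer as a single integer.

Answer: 5

Derivation:
Op 1: append 1 -> log_len=1
Op 2: append 1 -> log_len=2
Op 3: F0 acks idx 1 -> match: F0=1 F1=0; commitIndex=1
Op 4: append 1 -> log_len=3
Op 5: append 2 -> log_len=5
Op 6: append 1 -> log_len=6
Op 7: F1 acks idx 5 -> match: F0=1 F1=5; commitIndex=5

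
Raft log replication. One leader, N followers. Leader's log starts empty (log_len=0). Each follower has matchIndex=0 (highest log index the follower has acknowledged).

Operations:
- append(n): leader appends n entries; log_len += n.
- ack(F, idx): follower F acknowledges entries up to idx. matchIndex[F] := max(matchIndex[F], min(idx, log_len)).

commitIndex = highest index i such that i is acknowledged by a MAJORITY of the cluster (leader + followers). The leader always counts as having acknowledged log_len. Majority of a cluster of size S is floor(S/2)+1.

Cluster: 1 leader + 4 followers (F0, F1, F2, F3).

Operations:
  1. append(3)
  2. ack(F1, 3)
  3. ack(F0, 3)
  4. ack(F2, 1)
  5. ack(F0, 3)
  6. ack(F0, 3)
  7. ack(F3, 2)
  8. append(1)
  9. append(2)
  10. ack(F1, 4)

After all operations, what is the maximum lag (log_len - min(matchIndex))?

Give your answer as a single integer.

Op 1: append 3 -> log_len=3
Op 2: F1 acks idx 3 -> match: F0=0 F1=3 F2=0 F3=0; commitIndex=0
Op 3: F0 acks idx 3 -> match: F0=3 F1=3 F2=0 F3=0; commitIndex=3
Op 4: F2 acks idx 1 -> match: F0=3 F1=3 F2=1 F3=0; commitIndex=3
Op 5: F0 acks idx 3 -> match: F0=3 F1=3 F2=1 F3=0; commitIndex=3
Op 6: F0 acks idx 3 -> match: F0=3 F1=3 F2=1 F3=0; commitIndex=3
Op 7: F3 acks idx 2 -> match: F0=3 F1=3 F2=1 F3=2; commitIndex=3
Op 8: append 1 -> log_len=4
Op 9: append 2 -> log_len=6
Op 10: F1 acks idx 4 -> match: F0=3 F1=4 F2=1 F3=2; commitIndex=3

Answer: 5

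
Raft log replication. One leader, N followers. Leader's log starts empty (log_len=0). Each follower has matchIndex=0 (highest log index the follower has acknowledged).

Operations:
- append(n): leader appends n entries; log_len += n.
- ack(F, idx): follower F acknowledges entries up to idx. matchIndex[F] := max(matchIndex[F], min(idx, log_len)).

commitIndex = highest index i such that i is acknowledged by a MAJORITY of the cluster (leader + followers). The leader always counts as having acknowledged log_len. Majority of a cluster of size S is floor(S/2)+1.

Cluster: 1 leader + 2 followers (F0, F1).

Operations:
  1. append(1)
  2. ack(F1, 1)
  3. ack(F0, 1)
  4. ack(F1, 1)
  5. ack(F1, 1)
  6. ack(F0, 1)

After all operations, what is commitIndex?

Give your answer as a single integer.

Op 1: append 1 -> log_len=1
Op 2: F1 acks idx 1 -> match: F0=0 F1=1; commitIndex=1
Op 3: F0 acks idx 1 -> match: F0=1 F1=1; commitIndex=1
Op 4: F1 acks idx 1 -> match: F0=1 F1=1; commitIndex=1
Op 5: F1 acks idx 1 -> match: F0=1 F1=1; commitIndex=1
Op 6: F0 acks idx 1 -> match: F0=1 F1=1; commitIndex=1

Answer: 1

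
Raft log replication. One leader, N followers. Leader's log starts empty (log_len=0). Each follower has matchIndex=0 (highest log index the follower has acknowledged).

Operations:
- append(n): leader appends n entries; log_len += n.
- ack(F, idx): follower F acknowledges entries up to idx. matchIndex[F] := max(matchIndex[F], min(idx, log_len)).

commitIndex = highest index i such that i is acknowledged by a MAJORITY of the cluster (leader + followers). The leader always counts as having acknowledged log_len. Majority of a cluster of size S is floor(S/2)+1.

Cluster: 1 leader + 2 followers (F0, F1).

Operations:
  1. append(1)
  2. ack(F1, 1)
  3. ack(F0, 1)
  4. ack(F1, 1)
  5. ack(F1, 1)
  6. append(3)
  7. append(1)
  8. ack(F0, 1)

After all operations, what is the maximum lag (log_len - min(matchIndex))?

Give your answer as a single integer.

Answer: 4

Derivation:
Op 1: append 1 -> log_len=1
Op 2: F1 acks idx 1 -> match: F0=0 F1=1; commitIndex=1
Op 3: F0 acks idx 1 -> match: F0=1 F1=1; commitIndex=1
Op 4: F1 acks idx 1 -> match: F0=1 F1=1; commitIndex=1
Op 5: F1 acks idx 1 -> match: F0=1 F1=1; commitIndex=1
Op 6: append 3 -> log_len=4
Op 7: append 1 -> log_len=5
Op 8: F0 acks idx 1 -> match: F0=1 F1=1; commitIndex=1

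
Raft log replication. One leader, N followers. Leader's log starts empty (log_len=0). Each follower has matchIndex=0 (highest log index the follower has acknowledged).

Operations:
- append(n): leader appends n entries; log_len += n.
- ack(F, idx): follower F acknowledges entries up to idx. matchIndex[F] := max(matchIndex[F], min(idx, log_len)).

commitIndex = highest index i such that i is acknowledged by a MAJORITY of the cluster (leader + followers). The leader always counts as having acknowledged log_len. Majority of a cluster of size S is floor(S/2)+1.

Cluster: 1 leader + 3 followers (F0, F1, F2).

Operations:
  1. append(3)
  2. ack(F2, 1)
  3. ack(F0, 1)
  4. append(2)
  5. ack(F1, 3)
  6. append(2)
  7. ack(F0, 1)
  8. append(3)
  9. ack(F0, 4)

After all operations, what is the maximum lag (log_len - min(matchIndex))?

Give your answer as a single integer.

Answer: 9

Derivation:
Op 1: append 3 -> log_len=3
Op 2: F2 acks idx 1 -> match: F0=0 F1=0 F2=1; commitIndex=0
Op 3: F0 acks idx 1 -> match: F0=1 F1=0 F2=1; commitIndex=1
Op 4: append 2 -> log_len=5
Op 5: F1 acks idx 3 -> match: F0=1 F1=3 F2=1; commitIndex=1
Op 6: append 2 -> log_len=7
Op 7: F0 acks idx 1 -> match: F0=1 F1=3 F2=1; commitIndex=1
Op 8: append 3 -> log_len=10
Op 9: F0 acks idx 4 -> match: F0=4 F1=3 F2=1; commitIndex=3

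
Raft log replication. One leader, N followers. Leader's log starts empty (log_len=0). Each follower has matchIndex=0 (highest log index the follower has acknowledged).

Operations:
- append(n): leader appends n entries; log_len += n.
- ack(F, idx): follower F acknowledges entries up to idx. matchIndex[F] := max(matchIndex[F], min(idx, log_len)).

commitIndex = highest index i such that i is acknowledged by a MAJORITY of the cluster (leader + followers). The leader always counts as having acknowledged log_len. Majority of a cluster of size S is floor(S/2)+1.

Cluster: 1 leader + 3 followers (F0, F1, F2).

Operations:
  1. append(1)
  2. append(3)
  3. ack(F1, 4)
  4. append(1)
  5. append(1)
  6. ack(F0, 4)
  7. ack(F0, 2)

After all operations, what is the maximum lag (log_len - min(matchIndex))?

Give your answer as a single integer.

Op 1: append 1 -> log_len=1
Op 2: append 3 -> log_len=4
Op 3: F1 acks idx 4 -> match: F0=0 F1=4 F2=0; commitIndex=0
Op 4: append 1 -> log_len=5
Op 5: append 1 -> log_len=6
Op 6: F0 acks idx 4 -> match: F0=4 F1=4 F2=0; commitIndex=4
Op 7: F0 acks idx 2 -> match: F0=4 F1=4 F2=0; commitIndex=4

Answer: 6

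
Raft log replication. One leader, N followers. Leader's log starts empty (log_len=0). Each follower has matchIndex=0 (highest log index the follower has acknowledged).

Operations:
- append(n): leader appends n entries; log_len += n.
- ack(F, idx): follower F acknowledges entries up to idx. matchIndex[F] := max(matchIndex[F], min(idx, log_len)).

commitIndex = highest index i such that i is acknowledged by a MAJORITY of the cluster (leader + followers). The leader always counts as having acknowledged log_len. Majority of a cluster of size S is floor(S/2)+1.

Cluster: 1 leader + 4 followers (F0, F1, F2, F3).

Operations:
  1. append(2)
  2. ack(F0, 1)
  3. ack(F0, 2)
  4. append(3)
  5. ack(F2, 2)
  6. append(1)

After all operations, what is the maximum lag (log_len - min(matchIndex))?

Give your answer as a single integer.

Op 1: append 2 -> log_len=2
Op 2: F0 acks idx 1 -> match: F0=1 F1=0 F2=0 F3=0; commitIndex=0
Op 3: F0 acks idx 2 -> match: F0=2 F1=0 F2=0 F3=0; commitIndex=0
Op 4: append 3 -> log_len=5
Op 5: F2 acks idx 2 -> match: F0=2 F1=0 F2=2 F3=0; commitIndex=2
Op 6: append 1 -> log_len=6

Answer: 6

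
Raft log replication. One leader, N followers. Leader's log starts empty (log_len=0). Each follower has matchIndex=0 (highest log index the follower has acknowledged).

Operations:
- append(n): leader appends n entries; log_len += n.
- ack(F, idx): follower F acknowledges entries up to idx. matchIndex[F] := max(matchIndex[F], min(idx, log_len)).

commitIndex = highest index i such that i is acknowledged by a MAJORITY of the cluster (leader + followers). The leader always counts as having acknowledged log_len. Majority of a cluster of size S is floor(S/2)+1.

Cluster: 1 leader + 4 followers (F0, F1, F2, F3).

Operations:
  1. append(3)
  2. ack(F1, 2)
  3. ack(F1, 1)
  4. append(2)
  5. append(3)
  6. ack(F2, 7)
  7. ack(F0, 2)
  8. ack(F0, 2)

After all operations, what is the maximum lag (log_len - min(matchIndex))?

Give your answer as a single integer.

Answer: 8

Derivation:
Op 1: append 3 -> log_len=3
Op 2: F1 acks idx 2 -> match: F0=0 F1=2 F2=0 F3=0; commitIndex=0
Op 3: F1 acks idx 1 -> match: F0=0 F1=2 F2=0 F3=0; commitIndex=0
Op 4: append 2 -> log_len=5
Op 5: append 3 -> log_len=8
Op 6: F2 acks idx 7 -> match: F0=0 F1=2 F2=7 F3=0; commitIndex=2
Op 7: F0 acks idx 2 -> match: F0=2 F1=2 F2=7 F3=0; commitIndex=2
Op 8: F0 acks idx 2 -> match: F0=2 F1=2 F2=7 F3=0; commitIndex=2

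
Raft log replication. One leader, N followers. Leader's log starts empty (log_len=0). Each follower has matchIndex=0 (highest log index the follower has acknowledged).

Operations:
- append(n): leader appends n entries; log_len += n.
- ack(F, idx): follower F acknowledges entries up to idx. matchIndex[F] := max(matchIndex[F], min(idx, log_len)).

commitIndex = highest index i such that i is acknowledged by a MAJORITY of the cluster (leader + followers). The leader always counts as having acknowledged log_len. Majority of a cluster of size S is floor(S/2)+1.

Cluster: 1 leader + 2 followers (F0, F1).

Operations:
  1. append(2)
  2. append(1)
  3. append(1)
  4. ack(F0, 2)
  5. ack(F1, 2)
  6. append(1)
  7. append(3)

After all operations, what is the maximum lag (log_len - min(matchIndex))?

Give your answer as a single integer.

Op 1: append 2 -> log_len=2
Op 2: append 1 -> log_len=3
Op 3: append 1 -> log_len=4
Op 4: F0 acks idx 2 -> match: F0=2 F1=0; commitIndex=2
Op 5: F1 acks idx 2 -> match: F0=2 F1=2; commitIndex=2
Op 6: append 1 -> log_len=5
Op 7: append 3 -> log_len=8

Answer: 6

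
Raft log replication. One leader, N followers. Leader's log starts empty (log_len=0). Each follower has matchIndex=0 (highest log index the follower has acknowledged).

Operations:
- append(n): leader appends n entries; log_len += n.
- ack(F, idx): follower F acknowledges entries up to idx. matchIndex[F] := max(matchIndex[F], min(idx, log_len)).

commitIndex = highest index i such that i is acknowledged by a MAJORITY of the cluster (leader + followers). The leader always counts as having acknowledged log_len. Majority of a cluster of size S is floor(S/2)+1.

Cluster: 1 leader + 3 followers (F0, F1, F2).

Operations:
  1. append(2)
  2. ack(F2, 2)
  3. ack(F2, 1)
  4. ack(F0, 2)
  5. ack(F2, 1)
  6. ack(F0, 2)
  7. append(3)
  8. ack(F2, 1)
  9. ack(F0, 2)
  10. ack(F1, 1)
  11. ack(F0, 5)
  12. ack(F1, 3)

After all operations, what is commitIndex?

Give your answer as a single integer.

Op 1: append 2 -> log_len=2
Op 2: F2 acks idx 2 -> match: F0=0 F1=0 F2=2; commitIndex=0
Op 3: F2 acks idx 1 -> match: F0=0 F1=0 F2=2; commitIndex=0
Op 4: F0 acks idx 2 -> match: F0=2 F1=0 F2=2; commitIndex=2
Op 5: F2 acks idx 1 -> match: F0=2 F1=0 F2=2; commitIndex=2
Op 6: F0 acks idx 2 -> match: F0=2 F1=0 F2=2; commitIndex=2
Op 7: append 3 -> log_len=5
Op 8: F2 acks idx 1 -> match: F0=2 F1=0 F2=2; commitIndex=2
Op 9: F0 acks idx 2 -> match: F0=2 F1=0 F2=2; commitIndex=2
Op 10: F1 acks idx 1 -> match: F0=2 F1=1 F2=2; commitIndex=2
Op 11: F0 acks idx 5 -> match: F0=5 F1=1 F2=2; commitIndex=2
Op 12: F1 acks idx 3 -> match: F0=5 F1=3 F2=2; commitIndex=3

Answer: 3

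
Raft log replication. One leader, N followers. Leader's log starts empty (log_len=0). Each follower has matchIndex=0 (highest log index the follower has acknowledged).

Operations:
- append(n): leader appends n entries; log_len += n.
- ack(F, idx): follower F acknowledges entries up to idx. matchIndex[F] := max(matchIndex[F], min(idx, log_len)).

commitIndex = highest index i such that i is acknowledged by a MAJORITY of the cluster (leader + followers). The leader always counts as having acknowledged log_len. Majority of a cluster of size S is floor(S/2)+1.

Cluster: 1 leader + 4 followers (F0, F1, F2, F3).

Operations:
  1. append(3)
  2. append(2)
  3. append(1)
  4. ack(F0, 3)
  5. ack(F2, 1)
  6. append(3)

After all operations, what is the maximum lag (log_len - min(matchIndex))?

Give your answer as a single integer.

Op 1: append 3 -> log_len=3
Op 2: append 2 -> log_len=5
Op 3: append 1 -> log_len=6
Op 4: F0 acks idx 3 -> match: F0=3 F1=0 F2=0 F3=0; commitIndex=0
Op 5: F2 acks idx 1 -> match: F0=3 F1=0 F2=1 F3=0; commitIndex=1
Op 6: append 3 -> log_len=9

Answer: 9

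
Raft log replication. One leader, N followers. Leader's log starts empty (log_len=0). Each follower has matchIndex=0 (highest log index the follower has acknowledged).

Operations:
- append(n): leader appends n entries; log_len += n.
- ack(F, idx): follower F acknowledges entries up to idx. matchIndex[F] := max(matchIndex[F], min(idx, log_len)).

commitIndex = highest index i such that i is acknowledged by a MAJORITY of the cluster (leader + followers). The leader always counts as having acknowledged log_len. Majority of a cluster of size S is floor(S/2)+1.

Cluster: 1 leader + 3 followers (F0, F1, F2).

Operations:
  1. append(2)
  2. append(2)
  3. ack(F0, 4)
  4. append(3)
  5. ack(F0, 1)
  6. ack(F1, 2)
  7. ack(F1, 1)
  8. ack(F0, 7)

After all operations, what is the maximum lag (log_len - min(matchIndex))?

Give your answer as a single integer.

Answer: 7

Derivation:
Op 1: append 2 -> log_len=2
Op 2: append 2 -> log_len=4
Op 3: F0 acks idx 4 -> match: F0=4 F1=0 F2=0; commitIndex=0
Op 4: append 3 -> log_len=7
Op 5: F0 acks idx 1 -> match: F0=4 F1=0 F2=0; commitIndex=0
Op 6: F1 acks idx 2 -> match: F0=4 F1=2 F2=0; commitIndex=2
Op 7: F1 acks idx 1 -> match: F0=4 F1=2 F2=0; commitIndex=2
Op 8: F0 acks idx 7 -> match: F0=7 F1=2 F2=0; commitIndex=2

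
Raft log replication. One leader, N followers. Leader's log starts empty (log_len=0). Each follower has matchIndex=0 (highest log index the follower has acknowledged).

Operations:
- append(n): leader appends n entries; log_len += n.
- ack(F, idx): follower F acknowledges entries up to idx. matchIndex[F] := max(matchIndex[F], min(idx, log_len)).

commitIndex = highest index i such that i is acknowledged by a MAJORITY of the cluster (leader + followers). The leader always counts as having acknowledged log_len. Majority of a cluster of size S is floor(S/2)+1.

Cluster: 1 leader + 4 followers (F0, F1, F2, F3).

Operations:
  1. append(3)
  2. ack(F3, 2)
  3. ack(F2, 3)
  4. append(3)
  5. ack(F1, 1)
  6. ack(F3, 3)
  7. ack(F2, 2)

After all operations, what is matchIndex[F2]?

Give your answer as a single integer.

Op 1: append 3 -> log_len=3
Op 2: F3 acks idx 2 -> match: F0=0 F1=0 F2=0 F3=2; commitIndex=0
Op 3: F2 acks idx 3 -> match: F0=0 F1=0 F2=3 F3=2; commitIndex=2
Op 4: append 3 -> log_len=6
Op 5: F1 acks idx 1 -> match: F0=0 F1=1 F2=3 F3=2; commitIndex=2
Op 6: F3 acks idx 3 -> match: F0=0 F1=1 F2=3 F3=3; commitIndex=3
Op 7: F2 acks idx 2 -> match: F0=0 F1=1 F2=3 F3=3; commitIndex=3

Answer: 3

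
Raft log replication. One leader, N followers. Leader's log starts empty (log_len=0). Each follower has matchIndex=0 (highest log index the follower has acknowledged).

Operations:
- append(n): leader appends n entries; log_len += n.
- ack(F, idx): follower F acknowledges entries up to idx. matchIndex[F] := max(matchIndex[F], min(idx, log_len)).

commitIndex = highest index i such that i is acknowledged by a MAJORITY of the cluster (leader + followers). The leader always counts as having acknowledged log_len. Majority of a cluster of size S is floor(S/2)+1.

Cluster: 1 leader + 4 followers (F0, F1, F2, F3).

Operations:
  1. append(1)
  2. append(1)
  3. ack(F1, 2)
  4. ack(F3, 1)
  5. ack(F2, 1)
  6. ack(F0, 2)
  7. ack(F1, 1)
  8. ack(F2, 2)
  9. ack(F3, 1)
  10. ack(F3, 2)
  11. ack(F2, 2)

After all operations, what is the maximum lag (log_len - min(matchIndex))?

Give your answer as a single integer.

Op 1: append 1 -> log_len=1
Op 2: append 1 -> log_len=2
Op 3: F1 acks idx 2 -> match: F0=0 F1=2 F2=0 F3=0; commitIndex=0
Op 4: F3 acks idx 1 -> match: F0=0 F1=2 F2=0 F3=1; commitIndex=1
Op 5: F2 acks idx 1 -> match: F0=0 F1=2 F2=1 F3=1; commitIndex=1
Op 6: F0 acks idx 2 -> match: F0=2 F1=2 F2=1 F3=1; commitIndex=2
Op 7: F1 acks idx 1 -> match: F0=2 F1=2 F2=1 F3=1; commitIndex=2
Op 8: F2 acks idx 2 -> match: F0=2 F1=2 F2=2 F3=1; commitIndex=2
Op 9: F3 acks idx 1 -> match: F0=2 F1=2 F2=2 F3=1; commitIndex=2
Op 10: F3 acks idx 2 -> match: F0=2 F1=2 F2=2 F3=2; commitIndex=2
Op 11: F2 acks idx 2 -> match: F0=2 F1=2 F2=2 F3=2; commitIndex=2

Answer: 0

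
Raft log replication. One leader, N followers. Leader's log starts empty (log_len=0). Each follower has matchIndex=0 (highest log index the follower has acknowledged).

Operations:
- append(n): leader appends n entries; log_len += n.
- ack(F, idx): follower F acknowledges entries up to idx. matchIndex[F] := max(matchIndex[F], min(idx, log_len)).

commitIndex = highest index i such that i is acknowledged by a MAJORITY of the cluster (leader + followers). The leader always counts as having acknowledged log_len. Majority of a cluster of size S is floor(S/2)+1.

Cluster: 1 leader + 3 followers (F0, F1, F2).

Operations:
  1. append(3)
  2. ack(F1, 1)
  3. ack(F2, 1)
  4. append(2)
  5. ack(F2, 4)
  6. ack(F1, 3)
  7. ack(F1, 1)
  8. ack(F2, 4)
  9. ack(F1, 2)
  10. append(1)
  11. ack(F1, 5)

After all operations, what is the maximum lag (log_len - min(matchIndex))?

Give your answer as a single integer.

Op 1: append 3 -> log_len=3
Op 2: F1 acks idx 1 -> match: F0=0 F1=1 F2=0; commitIndex=0
Op 3: F2 acks idx 1 -> match: F0=0 F1=1 F2=1; commitIndex=1
Op 4: append 2 -> log_len=5
Op 5: F2 acks idx 4 -> match: F0=0 F1=1 F2=4; commitIndex=1
Op 6: F1 acks idx 3 -> match: F0=0 F1=3 F2=4; commitIndex=3
Op 7: F1 acks idx 1 -> match: F0=0 F1=3 F2=4; commitIndex=3
Op 8: F2 acks idx 4 -> match: F0=0 F1=3 F2=4; commitIndex=3
Op 9: F1 acks idx 2 -> match: F0=0 F1=3 F2=4; commitIndex=3
Op 10: append 1 -> log_len=6
Op 11: F1 acks idx 5 -> match: F0=0 F1=5 F2=4; commitIndex=4

Answer: 6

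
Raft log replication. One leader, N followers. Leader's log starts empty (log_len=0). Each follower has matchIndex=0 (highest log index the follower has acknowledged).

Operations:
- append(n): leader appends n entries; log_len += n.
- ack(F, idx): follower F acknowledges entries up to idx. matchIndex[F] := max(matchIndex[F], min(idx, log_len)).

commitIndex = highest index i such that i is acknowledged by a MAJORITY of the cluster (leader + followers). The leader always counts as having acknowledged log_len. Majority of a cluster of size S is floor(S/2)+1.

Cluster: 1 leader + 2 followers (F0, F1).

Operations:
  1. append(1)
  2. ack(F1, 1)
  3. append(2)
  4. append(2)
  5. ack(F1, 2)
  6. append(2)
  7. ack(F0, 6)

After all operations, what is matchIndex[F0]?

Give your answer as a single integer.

Answer: 6

Derivation:
Op 1: append 1 -> log_len=1
Op 2: F1 acks idx 1 -> match: F0=0 F1=1; commitIndex=1
Op 3: append 2 -> log_len=3
Op 4: append 2 -> log_len=5
Op 5: F1 acks idx 2 -> match: F0=0 F1=2; commitIndex=2
Op 6: append 2 -> log_len=7
Op 7: F0 acks idx 6 -> match: F0=6 F1=2; commitIndex=6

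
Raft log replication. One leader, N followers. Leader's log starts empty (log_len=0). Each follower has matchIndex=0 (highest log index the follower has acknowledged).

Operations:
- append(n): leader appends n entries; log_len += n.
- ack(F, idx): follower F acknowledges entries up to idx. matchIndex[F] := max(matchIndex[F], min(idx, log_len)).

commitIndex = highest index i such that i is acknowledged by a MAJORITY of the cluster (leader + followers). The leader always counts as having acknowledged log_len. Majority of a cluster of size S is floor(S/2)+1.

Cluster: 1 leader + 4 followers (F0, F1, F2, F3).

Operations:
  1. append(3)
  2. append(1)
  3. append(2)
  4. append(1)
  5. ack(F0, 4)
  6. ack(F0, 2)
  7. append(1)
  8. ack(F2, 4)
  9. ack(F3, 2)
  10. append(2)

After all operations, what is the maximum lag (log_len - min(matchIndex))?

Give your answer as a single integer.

Op 1: append 3 -> log_len=3
Op 2: append 1 -> log_len=4
Op 3: append 2 -> log_len=6
Op 4: append 1 -> log_len=7
Op 5: F0 acks idx 4 -> match: F0=4 F1=0 F2=0 F3=0; commitIndex=0
Op 6: F0 acks idx 2 -> match: F0=4 F1=0 F2=0 F3=0; commitIndex=0
Op 7: append 1 -> log_len=8
Op 8: F2 acks idx 4 -> match: F0=4 F1=0 F2=4 F3=0; commitIndex=4
Op 9: F3 acks idx 2 -> match: F0=4 F1=0 F2=4 F3=2; commitIndex=4
Op 10: append 2 -> log_len=10

Answer: 10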